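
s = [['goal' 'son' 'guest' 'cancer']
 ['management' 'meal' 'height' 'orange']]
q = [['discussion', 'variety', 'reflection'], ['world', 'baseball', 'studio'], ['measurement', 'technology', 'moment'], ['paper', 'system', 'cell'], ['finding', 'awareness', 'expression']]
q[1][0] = 'world'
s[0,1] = 'son'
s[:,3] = ['cancer', 'orange']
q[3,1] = 'system'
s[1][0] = 'management'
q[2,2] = 'moment'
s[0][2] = 'guest'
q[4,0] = 'finding'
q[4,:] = ['finding', 'awareness', 'expression']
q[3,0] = 'paper'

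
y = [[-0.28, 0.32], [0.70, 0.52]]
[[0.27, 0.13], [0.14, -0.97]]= y @ [[-0.26, -1.03], [0.62, -0.48]]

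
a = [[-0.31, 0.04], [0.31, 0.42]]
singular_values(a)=[0.55, 0.26]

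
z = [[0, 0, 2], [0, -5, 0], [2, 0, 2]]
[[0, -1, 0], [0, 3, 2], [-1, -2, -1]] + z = [[0, -1, 2], [0, -2, 2], [1, -2, 1]]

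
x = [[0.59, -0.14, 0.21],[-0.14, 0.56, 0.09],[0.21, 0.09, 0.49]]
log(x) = [[-0.66, -0.31, 0.46],[-0.31, -0.64, 0.25],[0.46, 0.25, -0.84]]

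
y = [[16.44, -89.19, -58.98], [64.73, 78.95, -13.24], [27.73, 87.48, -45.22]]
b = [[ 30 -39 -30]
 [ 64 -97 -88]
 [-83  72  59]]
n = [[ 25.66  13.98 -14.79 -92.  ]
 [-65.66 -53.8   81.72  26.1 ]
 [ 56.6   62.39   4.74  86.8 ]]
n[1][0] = -65.66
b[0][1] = -39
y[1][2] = -13.24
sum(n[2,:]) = 210.53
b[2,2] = 59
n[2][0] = 56.6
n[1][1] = -53.8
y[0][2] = -58.98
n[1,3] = 26.1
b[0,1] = -39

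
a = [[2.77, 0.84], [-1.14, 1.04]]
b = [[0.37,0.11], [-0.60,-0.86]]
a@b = [[0.52, -0.42], [-1.05, -1.02]]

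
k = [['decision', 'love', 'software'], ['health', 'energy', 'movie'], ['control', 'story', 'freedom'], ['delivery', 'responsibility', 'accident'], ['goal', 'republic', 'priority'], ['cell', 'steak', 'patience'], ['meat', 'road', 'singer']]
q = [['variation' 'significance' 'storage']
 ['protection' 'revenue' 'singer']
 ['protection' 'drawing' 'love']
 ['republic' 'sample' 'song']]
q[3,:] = ['republic', 'sample', 'song']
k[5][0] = 'cell'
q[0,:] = ['variation', 'significance', 'storage']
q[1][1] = 'revenue'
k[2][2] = 'freedom'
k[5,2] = 'patience'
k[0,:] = ['decision', 'love', 'software']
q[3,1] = 'sample'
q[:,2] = ['storage', 'singer', 'love', 'song']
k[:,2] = ['software', 'movie', 'freedom', 'accident', 'priority', 'patience', 'singer']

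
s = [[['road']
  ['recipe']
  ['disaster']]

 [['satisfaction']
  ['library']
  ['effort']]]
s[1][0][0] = 'satisfaction'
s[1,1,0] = 'library'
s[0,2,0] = 'disaster'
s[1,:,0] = ['satisfaction', 'library', 'effort']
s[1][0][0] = 'satisfaction'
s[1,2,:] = ['effort']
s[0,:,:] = [['road'], ['recipe'], ['disaster']]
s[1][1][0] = 'library'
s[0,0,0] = 'road'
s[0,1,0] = 'recipe'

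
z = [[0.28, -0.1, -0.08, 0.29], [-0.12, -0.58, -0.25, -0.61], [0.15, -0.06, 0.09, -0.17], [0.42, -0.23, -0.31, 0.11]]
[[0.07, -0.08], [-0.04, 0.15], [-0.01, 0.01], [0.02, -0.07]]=z @ [[0.01,-0.16], [-0.21,-0.08], [0.16,0.02], [0.2,-0.15]]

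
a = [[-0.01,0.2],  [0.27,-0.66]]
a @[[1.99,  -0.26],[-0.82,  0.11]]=[[-0.18, 0.02], [1.08, -0.14]]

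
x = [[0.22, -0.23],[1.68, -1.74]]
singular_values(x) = [2.44, 0.0]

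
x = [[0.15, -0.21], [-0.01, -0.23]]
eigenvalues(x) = [0.16, -0.24]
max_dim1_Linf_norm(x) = 0.23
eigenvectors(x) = [[1.0, 0.48], [-0.03, 0.88]]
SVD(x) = [[0.76,  0.65],[0.65,  -0.76]] @ diag([0.3272482801436915, 0.11184168785831143]) @ [[0.33,-0.95], [0.95,0.33]]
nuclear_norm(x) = 0.44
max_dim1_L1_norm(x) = 0.36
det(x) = -0.04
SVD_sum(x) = [[0.08, -0.23], [0.07, -0.2]] + [[0.07, 0.02], [-0.08, -0.03]]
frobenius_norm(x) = 0.35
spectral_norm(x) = 0.33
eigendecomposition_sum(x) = [[0.15, -0.08], [-0.00, 0.00]] + [[-0.0, -0.13], [-0.01, -0.23]]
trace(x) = -0.08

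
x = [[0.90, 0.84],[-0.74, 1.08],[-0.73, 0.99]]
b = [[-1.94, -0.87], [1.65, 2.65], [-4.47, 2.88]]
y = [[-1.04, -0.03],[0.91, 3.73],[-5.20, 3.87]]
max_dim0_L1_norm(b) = 8.06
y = b + x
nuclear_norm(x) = 3.02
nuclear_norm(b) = 9.03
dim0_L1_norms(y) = [7.15, 7.63]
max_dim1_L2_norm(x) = 1.31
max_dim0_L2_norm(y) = 5.38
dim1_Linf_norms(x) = [0.9, 1.08, 0.99]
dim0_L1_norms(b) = [8.06, 6.4]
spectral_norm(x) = 1.81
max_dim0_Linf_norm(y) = 5.2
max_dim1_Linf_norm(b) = 4.47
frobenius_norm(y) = 7.61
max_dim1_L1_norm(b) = 7.35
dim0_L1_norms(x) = [2.37, 2.91]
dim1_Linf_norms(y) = [1.04, 3.73, 5.2]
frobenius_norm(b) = 6.52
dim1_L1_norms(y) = [1.07, 4.64, 9.07]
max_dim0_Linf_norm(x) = 1.08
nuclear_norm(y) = 10.25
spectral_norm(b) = 5.46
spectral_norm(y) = 6.75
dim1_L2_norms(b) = [2.13, 3.12, 5.32]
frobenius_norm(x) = 2.18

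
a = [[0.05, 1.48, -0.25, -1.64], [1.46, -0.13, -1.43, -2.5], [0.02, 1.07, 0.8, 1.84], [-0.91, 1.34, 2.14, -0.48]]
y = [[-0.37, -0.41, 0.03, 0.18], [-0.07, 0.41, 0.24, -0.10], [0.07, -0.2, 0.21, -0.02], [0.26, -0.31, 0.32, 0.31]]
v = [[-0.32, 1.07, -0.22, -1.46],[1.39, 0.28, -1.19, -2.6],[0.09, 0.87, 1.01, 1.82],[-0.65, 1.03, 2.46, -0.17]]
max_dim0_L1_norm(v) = 6.05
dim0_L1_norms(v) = [2.45, 3.25, 4.88, 6.05]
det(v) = 11.77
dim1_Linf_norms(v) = [1.46, 2.6, 1.82, 2.46]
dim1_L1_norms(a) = [3.42, 5.52, 3.73, 4.87]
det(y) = -0.02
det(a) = 10.72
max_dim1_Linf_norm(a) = 2.5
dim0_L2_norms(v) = [1.57, 1.74, 2.92, 3.5]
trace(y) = 0.56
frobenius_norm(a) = 5.29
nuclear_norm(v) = 8.87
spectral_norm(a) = 4.13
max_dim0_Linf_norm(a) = 2.5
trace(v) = 0.80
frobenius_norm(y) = 1.02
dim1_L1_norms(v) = [3.07, 5.46, 3.79, 4.31]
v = a + y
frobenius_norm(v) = 5.13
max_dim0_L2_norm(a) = 3.54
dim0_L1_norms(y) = [0.77, 1.33, 0.8, 0.61]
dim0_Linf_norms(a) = [1.46, 1.48, 2.14, 2.5]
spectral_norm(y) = 0.77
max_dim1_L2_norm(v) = 3.19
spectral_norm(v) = 4.10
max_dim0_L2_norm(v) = 3.5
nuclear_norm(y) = 1.83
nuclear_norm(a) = 9.08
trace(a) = 0.24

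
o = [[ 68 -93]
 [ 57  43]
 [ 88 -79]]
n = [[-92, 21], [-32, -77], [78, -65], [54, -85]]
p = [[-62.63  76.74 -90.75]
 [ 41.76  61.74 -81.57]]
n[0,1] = 21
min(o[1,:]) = 43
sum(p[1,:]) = 21.930000000000007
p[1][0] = 41.76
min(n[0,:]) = -92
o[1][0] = 57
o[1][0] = 57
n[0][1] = 21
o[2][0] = 88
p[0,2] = -90.75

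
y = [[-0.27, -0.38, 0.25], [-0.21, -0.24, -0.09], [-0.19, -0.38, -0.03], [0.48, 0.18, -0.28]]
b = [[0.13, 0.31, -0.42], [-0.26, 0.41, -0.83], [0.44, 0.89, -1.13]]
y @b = [[0.17, -0.02, 0.15], [-0.00, -0.24, 0.39], [0.06, -0.24, 0.43], [-0.11, -0.03, -0.03]]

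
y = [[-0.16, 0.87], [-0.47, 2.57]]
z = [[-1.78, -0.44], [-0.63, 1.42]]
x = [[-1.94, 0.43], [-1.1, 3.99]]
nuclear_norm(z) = 3.37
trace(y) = 2.41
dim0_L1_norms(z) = [2.41, 1.86]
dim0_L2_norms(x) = [2.23, 4.01]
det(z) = -2.80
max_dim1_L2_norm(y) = 2.61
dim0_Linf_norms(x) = [1.94, 3.99]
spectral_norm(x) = 4.26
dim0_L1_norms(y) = [0.63, 3.44]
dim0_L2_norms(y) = [0.5, 2.71]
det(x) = -7.27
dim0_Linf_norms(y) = [0.47, 2.57]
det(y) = -0.00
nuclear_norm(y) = 2.76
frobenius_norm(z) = 2.40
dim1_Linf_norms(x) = [1.94, 3.99]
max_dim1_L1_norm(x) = 5.09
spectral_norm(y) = 2.76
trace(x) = 2.05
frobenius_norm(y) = 2.76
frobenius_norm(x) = 4.59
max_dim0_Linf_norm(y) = 2.57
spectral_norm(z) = 1.89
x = y + z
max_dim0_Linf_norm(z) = 1.78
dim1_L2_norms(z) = [1.83, 1.55]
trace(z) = -0.36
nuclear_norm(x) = 5.97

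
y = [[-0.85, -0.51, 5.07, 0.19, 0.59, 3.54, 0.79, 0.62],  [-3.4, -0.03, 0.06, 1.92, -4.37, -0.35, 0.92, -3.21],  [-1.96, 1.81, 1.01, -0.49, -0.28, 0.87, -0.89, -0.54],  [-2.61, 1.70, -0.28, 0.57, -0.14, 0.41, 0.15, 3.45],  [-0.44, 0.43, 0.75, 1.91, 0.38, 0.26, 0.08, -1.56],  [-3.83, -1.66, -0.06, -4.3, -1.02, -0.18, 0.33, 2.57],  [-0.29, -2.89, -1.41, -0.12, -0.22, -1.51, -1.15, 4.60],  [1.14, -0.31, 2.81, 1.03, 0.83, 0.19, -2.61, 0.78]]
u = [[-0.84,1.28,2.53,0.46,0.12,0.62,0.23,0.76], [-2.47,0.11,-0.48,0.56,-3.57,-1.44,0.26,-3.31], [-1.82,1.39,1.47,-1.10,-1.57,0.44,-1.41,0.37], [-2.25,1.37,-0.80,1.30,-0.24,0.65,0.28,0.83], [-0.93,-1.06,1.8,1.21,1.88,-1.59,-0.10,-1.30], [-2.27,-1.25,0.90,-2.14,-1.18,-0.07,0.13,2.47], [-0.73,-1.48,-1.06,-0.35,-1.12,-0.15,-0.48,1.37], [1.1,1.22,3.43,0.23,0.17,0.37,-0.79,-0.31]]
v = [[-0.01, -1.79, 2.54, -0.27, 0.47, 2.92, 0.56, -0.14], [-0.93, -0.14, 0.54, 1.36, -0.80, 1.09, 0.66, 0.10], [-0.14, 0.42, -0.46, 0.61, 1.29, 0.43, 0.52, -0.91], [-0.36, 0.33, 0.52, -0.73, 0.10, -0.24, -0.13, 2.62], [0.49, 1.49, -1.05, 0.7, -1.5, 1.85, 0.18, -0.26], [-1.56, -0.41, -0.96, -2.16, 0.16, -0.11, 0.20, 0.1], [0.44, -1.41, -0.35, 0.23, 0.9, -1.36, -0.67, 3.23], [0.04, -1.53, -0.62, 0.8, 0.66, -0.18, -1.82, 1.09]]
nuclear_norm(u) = 26.38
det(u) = 144.35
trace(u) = 3.06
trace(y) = 0.53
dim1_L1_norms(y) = [12.16, 14.26, 7.85, 9.31, 5.81, 13.95, 12.19, 9.7]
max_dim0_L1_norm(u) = 12.47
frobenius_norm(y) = 14.95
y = u + v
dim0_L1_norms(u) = [12.41, 9.16, 12.47, 7.35, 9.85, 5.33, 3.68, 10.72]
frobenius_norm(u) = 11.10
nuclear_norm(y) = 35.76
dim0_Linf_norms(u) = [2.47, 1.48, 3.43, 2.14, 3.57, 1.59, 1.41, 3.31]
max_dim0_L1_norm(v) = 8.45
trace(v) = -2.53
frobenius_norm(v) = 8.84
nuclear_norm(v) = 22.08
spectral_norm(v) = 5.45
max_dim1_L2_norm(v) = 4.34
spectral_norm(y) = 8.57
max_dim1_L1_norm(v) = 8.7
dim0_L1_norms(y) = [14.52, 9.34, 11.45, 10.53, 7.83, 7.31, 6.92, 17.33]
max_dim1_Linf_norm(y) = 5.07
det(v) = -960.23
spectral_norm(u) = 6.17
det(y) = 10085.55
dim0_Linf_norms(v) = [1.56, 1.79, 2.54, 2.16, 1.5, 2.92, 1.82, 3.23]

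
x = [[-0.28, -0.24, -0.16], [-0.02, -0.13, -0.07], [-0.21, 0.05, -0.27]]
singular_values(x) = [0.49, 0.23, 0.07]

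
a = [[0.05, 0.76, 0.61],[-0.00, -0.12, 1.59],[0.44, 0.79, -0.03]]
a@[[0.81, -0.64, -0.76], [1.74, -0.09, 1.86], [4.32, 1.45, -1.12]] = [[4.0, 0.78, 0.69], [6.66, 2.32, -2.00], [1.60, -0.40, 1.17]]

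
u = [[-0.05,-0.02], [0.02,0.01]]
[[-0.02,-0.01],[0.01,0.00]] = u @ [[0.30, 0.12], [0.12, 0.13]]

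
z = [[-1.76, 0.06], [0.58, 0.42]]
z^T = [[-1.76,0.58], [0.06,0.42]]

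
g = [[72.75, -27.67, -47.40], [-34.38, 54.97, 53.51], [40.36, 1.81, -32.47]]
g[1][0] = -34.38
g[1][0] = -34.38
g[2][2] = -32.47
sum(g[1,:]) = 74.1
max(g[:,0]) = 72.75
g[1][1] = 54.97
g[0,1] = -27.67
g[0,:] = [72.75, -27.67, -47.4]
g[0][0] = 72.75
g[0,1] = -27.67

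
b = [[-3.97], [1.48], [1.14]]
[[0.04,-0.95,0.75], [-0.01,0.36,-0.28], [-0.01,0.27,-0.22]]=b @ [[-0.01, 0.24, -0.19]]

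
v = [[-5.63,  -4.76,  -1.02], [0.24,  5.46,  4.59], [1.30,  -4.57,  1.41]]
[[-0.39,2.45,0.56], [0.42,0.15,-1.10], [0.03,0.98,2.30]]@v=[[3.51,12.67,12.43], [-3.76,3.85,-1.29], [3.06,-5.3,7.71]]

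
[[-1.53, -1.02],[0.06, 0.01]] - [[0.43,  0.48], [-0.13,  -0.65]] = [[-1.96, -1.5], [0.19, 0.66]]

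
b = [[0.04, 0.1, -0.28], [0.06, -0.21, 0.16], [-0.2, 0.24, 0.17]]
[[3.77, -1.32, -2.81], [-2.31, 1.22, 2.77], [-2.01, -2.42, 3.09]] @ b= [[0.63, -0.02, -1.74],  [-0.57, 0.18, 1.31],  [-0.84, 1.05, 0.7]]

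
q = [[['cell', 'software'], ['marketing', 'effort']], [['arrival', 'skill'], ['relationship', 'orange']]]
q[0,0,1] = 'software'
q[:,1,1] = ['effort', 'orange']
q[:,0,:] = [['cell', 'software'], ['arrival', 'skill']]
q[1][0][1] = 'skill'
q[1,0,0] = 'arrival'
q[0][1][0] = 'marketing'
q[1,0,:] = ['arrival', 'skill']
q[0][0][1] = 'software'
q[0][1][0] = 'marketing'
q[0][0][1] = 'software'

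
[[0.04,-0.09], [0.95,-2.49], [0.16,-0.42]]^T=[[0.04, 0.95, 0.16], [-0.09, -2.49, -0.42]]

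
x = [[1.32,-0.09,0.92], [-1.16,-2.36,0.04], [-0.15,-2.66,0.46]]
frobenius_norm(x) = 4.10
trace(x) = -0.58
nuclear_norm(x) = 5.65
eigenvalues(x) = [1.76, -2.01, -0.33]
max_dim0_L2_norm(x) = 3.56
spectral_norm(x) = 3.69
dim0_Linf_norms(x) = [1.32, 2.66, 0.92]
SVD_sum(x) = [[0.05,0.18,-0.02], [-0.69,-2.48,0.22], [-0.70,-2.53,0.22]] + [[1.31,-0.29,0.87], [-0.41,0.09,-0.27], [0.50,-0.11,0.33]] + [[-0.04, 0.02, 0.07], [-0.06, 0.03, 0.10], [0.06, -0.02, -0.09]]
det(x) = 1.17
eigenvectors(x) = [[0.88,0.18,-0.46], [-0.24,-0.67,0.28], [0.4,-0.72,0.85]]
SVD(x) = [[-0.05, -0.9, -0.44],[0.70, 0.28, -0.66],[0.71, -0.34, 0.61]] @ diag([3.6898402719384444, 1.78231955770752, 0.1783697334036858]) @ [[-0.27, -0.96, 0.08], [-0.82, 0.18, -0.54], [0.51, -0.21, -0.83]]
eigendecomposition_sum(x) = [[1.22, -0.57, 0.85], [-0.34, 0.16, -0.23], [0.55, -0.26, 0.38]] + [[0.24, 0.71, -0.10], [-0.91, -2.66, 0.38], [-0.96, -2.82, 0.4]] + [[-0.14, -0.22, 0.18],  [0.09, 0.14, -0.11],  [0.26, 0.42, -0.33]]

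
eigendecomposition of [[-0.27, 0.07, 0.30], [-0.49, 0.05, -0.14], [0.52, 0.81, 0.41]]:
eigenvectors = [[-0.64+0.00j, -0.28+0.12j, -0.28-0.12j], [-0.37+0.00j, 0.22-0.46j, (0.22+0.46j)], [0.67+0.00j, -0.80+0.00j, (-0.8-0j)]]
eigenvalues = [(-0.54+0j), (0.37+0.39j), (0.37-0.39j)]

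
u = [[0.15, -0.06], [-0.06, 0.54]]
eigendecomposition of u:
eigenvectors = [[-0.99, 0.15], [-0.15, -0.99]]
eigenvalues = [0.14, 0.55]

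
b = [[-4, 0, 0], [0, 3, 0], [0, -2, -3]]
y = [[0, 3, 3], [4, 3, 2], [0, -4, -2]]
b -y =[[-4, -3, -3], [-4, 0, -2], [0, 2, -1]]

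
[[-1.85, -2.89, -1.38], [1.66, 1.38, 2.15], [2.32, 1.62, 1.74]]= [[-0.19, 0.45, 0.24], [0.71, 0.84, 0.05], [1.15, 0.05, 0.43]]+[[-1.66, -3.34, -1.62], [0.95, 0.54, 2.1], [1.17, 1.57, 1.31]]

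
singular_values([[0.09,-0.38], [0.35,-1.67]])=[1.75, 0.01]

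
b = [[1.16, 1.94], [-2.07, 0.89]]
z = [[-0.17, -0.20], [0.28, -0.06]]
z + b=[[0.99, 1.74], [-1.79, 0.83]]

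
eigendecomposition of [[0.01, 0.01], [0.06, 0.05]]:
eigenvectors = [[-0.65, -0.19], [0.76, -0.98]]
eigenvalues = [-0.0, 0.06]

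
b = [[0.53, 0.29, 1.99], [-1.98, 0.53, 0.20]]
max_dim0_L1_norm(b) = 2.51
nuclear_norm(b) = 4.13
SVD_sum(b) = [[1.27,  -0.11,  0.98], [-1.17,  0.10,  -0.90]] + [[-0.74, 0.4, 1.01],[-0.81, 0.43, 1.1]]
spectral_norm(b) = 2.19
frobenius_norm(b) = 2.93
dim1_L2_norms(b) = [2.08, 2.06]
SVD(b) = [[-0.74, 0.68], [0.68, 0.74]] @ diag([2.186929493389627, 1.9451836393879596]) @ [[-0.79, 0.07, -0.61], [-0.56, 0.3, 0.77]]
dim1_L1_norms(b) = [2.81, 2.71]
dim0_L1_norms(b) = [2.51, 0.82, 2.19]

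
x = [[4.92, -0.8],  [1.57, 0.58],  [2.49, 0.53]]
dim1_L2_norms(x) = [4.98, 1.67, 2.55]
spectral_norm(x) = 5.74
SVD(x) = [[-0.86, 0.50],  [-0.27, -0.61],  [-0.43, -0.61]] @ diag([5.741355467415866, 1.0796005727925184]) @ [[-1.00, 0.05], [-0.05, -1.00]]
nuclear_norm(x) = 6.82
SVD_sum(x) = [[4.95, -0.27], [1.53, -0.08], [2.45, -0.13]] + [[-0.03, -0.53], [0.04, 0.66], [0.04, 0.66]]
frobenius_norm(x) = 5.84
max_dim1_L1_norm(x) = 5.72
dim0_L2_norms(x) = [5.73, 1.12]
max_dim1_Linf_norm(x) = 4.92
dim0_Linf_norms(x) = [4.92, 0.8]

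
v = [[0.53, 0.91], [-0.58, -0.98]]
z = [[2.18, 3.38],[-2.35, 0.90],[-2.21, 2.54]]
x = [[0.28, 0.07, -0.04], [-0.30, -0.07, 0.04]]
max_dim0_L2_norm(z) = 4.32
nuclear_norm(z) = 8.22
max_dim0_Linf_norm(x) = 0.3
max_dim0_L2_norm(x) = 0.41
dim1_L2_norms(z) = [4.02, 2.52, 3.37]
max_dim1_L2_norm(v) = 1.14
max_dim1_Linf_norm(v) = 0.98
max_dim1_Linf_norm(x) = 0.3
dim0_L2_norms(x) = [0.41, 0.1, 0.06]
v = x @ z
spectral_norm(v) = 1.55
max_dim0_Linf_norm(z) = 3.38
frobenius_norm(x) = 0.43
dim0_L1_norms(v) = [1.11, 1.89]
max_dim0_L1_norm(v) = 1.89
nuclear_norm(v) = 1.56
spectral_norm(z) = 4.33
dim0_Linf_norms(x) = [0.3, 0.07, 0.04]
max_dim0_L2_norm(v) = 1.34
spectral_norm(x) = 0.43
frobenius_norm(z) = 5.82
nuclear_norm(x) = 0.43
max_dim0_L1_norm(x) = 0.58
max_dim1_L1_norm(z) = 5.56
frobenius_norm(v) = 1.55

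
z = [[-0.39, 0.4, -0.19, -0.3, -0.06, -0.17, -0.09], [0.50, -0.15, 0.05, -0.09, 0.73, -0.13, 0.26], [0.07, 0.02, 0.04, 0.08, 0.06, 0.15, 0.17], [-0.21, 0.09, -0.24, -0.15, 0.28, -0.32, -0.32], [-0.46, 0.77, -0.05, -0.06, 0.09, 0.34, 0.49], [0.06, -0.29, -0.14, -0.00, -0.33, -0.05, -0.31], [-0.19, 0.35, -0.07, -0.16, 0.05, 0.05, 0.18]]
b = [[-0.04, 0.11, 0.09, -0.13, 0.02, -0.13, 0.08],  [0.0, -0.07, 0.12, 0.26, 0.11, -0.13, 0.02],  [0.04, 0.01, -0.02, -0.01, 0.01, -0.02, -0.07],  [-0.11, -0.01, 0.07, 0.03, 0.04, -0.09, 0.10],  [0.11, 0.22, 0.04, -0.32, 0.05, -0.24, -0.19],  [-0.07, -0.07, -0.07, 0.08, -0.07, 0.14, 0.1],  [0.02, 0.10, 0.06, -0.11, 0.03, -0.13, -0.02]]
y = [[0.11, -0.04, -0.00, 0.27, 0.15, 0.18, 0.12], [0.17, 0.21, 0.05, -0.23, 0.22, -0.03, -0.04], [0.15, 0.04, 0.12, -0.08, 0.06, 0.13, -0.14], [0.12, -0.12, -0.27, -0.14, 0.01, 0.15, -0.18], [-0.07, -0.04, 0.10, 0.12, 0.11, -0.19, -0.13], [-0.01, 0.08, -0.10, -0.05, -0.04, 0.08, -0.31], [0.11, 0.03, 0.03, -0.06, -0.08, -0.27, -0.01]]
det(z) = -0.00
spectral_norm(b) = 0.62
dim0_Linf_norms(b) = [0.11, 0.22, 0.12, 0.32, 0.11, 0.24, 0.19]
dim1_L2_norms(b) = [0.25, 0.34, 0.09, 0.19, 0.51, 0.24, 0.21]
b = z @ y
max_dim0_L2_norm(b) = 0.45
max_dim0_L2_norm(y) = 0.43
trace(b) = 0.07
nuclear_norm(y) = 2.30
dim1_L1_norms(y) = [0.87, 0.95, 0.72, 0.99, 0.76, 0.67, 0.59]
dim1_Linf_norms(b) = [0.13, 0.26, 0.07, 0.11, 0.32, 0.14, 0.13]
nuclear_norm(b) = 1.31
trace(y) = 0.48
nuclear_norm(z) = 3.55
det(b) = -0.00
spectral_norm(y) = 0.55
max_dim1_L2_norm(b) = 0.51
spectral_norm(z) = 1.34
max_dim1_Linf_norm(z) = 0.77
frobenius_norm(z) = 1.89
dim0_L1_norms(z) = [1.88, 2.07, 0.78, 0.84, 1.6, 1.21, 1.82]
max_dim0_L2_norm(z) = 1.0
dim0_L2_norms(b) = [0.18, 0.28, 0.19, 0.45, 0.15, 0.37, 0.26]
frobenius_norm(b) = 0.76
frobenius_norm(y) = 0.96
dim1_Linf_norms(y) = [0.27, 0.23, 0.15, 0.27, 0.19, 0.31, 0.27]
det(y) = 0.00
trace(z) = -0.43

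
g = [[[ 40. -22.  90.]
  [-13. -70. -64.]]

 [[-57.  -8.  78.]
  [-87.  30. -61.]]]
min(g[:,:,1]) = -70.0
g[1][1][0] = -87.0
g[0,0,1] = -22.0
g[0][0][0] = 40.0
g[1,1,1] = 30.0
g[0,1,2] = -64.0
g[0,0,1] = -22.0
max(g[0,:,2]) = 90.0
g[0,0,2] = 90.0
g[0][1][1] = -70.0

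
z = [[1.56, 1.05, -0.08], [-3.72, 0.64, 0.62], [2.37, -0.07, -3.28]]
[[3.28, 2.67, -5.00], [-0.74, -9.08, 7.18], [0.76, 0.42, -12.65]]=z @ [[0.61,2.54,-1.82], [2.23,-1.1,-1.86], [0.16,1.73,2.58]]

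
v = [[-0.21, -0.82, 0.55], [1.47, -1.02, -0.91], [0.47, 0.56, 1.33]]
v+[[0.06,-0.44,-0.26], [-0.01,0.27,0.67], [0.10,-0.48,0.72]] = [[-0.15, -1.26, 0.29],[1.46, -0.75, -0.24],[0.57, 0.08, 2.05]]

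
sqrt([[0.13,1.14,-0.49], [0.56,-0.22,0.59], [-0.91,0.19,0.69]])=[[(0.61+0.43j), (0.53-0.55j), -0.22+0.28j], [(0.24-0.39j), (0.44+0.51j), (0.28-0.26j)], [(-0.44+0.24j), 0.06-0.32j, (0.87+0.16j)]]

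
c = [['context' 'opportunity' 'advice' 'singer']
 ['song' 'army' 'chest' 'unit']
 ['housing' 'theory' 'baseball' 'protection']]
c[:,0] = ['context', 'song', 'housing']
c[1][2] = 'chest'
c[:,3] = ['singer', 'unit', 'protection']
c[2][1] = 'theory'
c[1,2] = 'chest'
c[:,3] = ['singer', 'unit', 'protection']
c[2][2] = 'baseball'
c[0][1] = 'opportunity'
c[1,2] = 'chest'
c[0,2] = 'advice'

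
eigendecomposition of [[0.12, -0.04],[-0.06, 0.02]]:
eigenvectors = [[0.89,0.32], [-0.45,0.95]]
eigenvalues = [0.14, 0.0]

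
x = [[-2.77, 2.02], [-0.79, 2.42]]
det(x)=-5.108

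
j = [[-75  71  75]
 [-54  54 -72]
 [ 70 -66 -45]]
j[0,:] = [-75, 71, 75]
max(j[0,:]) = 75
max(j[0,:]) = 75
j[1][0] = -54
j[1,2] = -72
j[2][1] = -66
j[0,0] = -75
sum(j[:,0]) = -59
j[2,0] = 70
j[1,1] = 54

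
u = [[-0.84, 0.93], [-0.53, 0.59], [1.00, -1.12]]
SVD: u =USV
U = [[-0.59, 0.74],[-0.38, 0.08],[0.71, 0.66]]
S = [2.11, 0.01]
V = [[0.67, -0.74], [-0.74, -0.67]]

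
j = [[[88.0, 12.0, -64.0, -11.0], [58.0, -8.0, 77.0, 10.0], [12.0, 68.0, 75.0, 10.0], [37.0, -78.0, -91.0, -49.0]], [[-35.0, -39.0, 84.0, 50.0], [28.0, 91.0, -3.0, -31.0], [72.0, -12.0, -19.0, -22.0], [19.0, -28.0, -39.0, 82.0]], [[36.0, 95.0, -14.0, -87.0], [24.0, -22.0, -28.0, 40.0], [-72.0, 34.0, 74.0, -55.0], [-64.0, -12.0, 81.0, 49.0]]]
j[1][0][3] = 50.0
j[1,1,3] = -31.0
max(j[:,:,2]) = 84.0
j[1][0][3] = 50.0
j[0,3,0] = 37.0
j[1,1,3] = -31.0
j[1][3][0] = 19.0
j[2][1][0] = 24.0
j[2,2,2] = 74.0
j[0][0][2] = -64.0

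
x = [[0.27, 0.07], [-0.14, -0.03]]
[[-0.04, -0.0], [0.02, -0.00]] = x @ [[-0.19, 0.09], [0.23, -0.35]]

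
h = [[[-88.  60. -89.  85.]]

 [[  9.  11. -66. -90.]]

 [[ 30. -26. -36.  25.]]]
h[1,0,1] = 11.0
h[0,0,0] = -88.0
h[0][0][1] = 60.0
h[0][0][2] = -89.0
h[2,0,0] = 30.0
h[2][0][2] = -36.0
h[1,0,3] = -90.0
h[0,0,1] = 60.0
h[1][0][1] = 11.0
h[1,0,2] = -66.0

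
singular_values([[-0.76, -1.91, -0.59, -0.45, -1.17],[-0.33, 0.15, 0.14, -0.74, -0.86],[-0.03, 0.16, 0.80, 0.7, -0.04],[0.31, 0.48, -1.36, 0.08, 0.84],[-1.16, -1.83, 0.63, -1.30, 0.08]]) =[3.48, 1.81, 1.36, 1.08, 0.21]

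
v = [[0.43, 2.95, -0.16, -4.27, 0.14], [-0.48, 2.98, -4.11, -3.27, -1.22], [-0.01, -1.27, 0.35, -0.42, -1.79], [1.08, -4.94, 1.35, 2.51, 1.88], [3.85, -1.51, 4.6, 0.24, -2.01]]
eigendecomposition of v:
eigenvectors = [[0.66+0.00j, 0.66+0.00j, (0.66-0j), 0.35+0.08j, 0.35-0.08j], [(0.53+0j), 0.07+0.06j, 0.07-0.06j, (-0.1-0.45j), -0.10+0.45j], [(-0.12+0j), -0.07+0.31j, (-0.07-0.31j), (-0.26-0.33j), -0.26+0.33j], [(-0.5+0j), -0.12-0.41j, (-0.12+0.41j), (0.19-0.32j), 0.19+0.32j], [0.13+0.00j, (0.52-0.06j), (0.52+0.06j), -0.59+0.00j, (-0.59-0j)]]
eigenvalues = [(6.13+0j), (1.64+2.82j), (1.64-2.82j), (-2.58+1.05j), (-2.58-1.05j)]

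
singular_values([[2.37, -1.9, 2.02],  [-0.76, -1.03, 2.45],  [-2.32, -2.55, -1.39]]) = [4.24, 3.59, 1.98]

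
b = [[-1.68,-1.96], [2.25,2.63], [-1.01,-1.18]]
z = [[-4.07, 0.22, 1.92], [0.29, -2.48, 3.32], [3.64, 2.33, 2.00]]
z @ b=[[5.39, 6.29], [-9.42, -11.01], [-2.89, -3.37]]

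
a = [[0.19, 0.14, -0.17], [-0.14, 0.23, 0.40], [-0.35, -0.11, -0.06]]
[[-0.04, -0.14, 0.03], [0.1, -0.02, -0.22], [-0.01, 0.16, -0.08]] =a @ [[-0.01, -0.34, 0.41], [-0.01, -0.45, -0.50], [0.24, 0.09, -0.11]]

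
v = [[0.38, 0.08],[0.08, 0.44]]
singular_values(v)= [0.5, 0.32]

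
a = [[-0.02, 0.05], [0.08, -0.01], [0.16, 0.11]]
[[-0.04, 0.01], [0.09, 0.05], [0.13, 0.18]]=a @[[1.03, 0.73], [-0.3, 0.55]]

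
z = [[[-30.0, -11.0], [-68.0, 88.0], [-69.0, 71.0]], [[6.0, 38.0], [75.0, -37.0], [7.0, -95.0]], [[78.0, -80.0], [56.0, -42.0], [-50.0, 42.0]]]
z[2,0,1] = -80.0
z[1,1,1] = -37.0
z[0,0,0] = -30.0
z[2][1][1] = -42.0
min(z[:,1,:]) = -68.0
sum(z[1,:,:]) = -6.0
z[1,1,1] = -37.0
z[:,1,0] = [-68.0, 75.0, 56.0]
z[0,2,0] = -69.0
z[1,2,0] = 7.0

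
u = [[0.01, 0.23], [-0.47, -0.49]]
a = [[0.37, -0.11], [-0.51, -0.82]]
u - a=[[-0.36, 0.34], [0.04, 0.33]]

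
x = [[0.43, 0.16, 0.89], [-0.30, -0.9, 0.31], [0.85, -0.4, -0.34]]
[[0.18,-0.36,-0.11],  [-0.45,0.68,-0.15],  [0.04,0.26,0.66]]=x@[[0.25, -0.14, 0.56], [0.42, -0.78, -0.15], [0.01, -0.2, -0.37]]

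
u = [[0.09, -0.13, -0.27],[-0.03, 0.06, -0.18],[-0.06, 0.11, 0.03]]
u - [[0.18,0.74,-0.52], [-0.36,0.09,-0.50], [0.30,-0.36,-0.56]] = [[-0.09, -0.87, 0.25], [0.33, -0.03, 0.32], [-0.36, 0.47, 0.59]]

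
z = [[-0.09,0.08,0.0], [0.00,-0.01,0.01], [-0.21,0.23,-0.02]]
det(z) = 0.000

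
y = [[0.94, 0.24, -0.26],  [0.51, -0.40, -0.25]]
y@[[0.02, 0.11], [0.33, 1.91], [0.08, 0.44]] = [[0.08, 0.45], [-0.14, -0.82]]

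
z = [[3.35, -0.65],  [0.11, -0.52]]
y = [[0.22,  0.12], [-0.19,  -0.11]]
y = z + [[-3.13, 0.77], [-0.3, 0.41]]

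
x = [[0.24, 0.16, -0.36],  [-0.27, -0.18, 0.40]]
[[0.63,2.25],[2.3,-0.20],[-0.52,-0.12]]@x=[[-0.46, -0.3, 0.67], [0.61, 0.4, -0.91], [-0.09, -0.06, 0.14]]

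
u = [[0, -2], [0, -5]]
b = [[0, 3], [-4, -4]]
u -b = [[0, -5], [4, -1]]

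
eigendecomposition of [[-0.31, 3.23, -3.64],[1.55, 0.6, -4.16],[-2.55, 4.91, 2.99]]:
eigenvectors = [[0.91+0.00j, -0.66+0.00j, (-0.66-0j)], [0.11+0.00j, (-0.6-0.08j), -0.60+0.08j], [(0.4+0j), -0.04+0.45j, (-0.04-0.45j)]]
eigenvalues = [(-1.49+0j), (2.39+2.87j), (2.39-2.87j)]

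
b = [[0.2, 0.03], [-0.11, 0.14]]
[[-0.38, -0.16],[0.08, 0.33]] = b @ [[-1.78,-1.02], [-0.80,1.59]]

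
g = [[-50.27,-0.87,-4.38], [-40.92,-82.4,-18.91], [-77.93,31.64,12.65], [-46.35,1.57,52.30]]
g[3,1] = 1.57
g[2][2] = 12.65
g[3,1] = 1.57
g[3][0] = -46.35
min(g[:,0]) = -77.93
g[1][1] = -82.4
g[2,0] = -77.93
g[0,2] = -4.38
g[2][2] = 12.65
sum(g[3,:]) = 7.519999999999996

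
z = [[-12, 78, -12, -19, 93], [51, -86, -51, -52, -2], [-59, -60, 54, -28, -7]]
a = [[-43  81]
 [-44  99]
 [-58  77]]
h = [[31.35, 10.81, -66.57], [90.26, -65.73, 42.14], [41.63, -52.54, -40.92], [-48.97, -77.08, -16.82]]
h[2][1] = -52.54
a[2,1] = 77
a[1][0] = -44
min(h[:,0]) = -48.97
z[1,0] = 51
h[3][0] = -48.97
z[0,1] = 78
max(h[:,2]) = 42.14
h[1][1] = -65.73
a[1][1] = 99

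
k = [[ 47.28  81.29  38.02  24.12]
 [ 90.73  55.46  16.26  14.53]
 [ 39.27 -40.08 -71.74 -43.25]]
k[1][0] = 90.73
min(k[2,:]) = -71.74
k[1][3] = 14.53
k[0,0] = 47.28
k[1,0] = 90.73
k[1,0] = 90.73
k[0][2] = 38.02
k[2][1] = -40.08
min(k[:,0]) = 39.27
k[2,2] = -71.74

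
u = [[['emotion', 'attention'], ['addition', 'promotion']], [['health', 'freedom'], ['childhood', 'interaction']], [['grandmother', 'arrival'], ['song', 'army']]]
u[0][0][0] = 'emotion'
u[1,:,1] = ['freedom', 'interaction']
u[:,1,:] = [['addition', 'promotion'], ['childhood', 'interaction'], ['song', 'army']]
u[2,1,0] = 'song'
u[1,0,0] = 'health'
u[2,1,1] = 'army'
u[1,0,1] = 'freedom'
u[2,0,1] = 'arrival'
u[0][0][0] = 'emotion'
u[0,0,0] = 'emotion'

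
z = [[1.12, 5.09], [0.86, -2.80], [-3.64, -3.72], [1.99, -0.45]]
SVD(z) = [[0.69, -0.3], [-0.3, 0.55], [-0.66, -0.52], [0.05, 0.58]] @ diag([7.409747607981369, 3.476829070577729]) @ [[0.41,0.91],  [0.91,-0.41]]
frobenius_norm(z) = 8.18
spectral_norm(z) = 7.41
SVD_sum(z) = [[2.08, 4.66], [-0.90, -2.01], [-1.99, -4.46], [0.16, 0.37]] + [[-0.96, 0.43],[1.76, -0.79],[-1.65, 0.74],[1.83, -0.82]]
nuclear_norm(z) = 10.89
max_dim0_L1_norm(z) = 12.06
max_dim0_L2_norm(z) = 6.91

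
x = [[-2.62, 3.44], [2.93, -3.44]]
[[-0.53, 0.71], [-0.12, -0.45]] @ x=[[3.47, -4.27], [-1.0, 1.14]]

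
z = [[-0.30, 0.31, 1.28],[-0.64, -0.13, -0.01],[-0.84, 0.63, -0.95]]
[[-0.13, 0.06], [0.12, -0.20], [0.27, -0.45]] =z@[[-0.18, 0.32], [-0.03, -0.08], [-0.14, 0.14]]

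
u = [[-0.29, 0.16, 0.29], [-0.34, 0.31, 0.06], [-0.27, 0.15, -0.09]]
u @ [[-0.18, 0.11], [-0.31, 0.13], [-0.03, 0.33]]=[[-0.01, 0.08],[-0.04, 0.02],[0.00, -0.04]]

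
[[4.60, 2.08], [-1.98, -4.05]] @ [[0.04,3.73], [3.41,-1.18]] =[[7.28, 14.7], [-13.89, -2.61]]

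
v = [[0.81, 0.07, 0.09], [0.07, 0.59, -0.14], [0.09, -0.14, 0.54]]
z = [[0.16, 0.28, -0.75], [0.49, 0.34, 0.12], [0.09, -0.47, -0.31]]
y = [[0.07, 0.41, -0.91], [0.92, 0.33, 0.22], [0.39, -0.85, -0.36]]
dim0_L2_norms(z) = [0.52, 0.64, 0.82]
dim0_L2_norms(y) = [1.0, 1.0, 1.0]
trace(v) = 1.94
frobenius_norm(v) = 1.17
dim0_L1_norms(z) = [0.74, 1.09, 1.18]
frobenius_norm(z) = 1.17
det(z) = 0.23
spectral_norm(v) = 0.84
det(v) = 0.23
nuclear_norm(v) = 1.94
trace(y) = 0.04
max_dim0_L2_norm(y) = 1.0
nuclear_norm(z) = 1.94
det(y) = 1.00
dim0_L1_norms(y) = [1.38, 1.59, 1.49]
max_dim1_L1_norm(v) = 0.97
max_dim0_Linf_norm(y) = 0.92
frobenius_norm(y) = 1.73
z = v @ y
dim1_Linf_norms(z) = [0.75, 0.49, 0.47]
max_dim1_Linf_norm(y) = 0.92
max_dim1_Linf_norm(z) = 0.75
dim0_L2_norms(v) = [0.82, 0.61, 0.57]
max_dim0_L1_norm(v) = 0.97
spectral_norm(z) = 0.84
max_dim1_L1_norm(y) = 1.6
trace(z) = 0.19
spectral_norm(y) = 1.00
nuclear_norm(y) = 3.00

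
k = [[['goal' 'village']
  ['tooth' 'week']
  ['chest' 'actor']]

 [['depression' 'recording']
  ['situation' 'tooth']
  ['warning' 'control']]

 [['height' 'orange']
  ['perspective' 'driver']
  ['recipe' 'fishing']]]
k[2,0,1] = 'orange'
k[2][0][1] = 'orange'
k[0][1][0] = 'tooth'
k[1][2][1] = 'control'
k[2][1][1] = 'driver'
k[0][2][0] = 'chest'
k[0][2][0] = 'chest'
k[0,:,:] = [['goal', 'village'], ['tooth', 'week'], ['chest', 'actor']]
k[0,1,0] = 'tooth'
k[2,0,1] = 'orange'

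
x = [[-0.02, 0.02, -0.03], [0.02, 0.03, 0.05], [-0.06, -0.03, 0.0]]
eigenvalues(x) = [(-0.06+0j), (0.03+0.04j), (0.03-0.04j)]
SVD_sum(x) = [[-0.02, -0.01, -0.01], [0.04, 0.02, 0.03], [-0.04, -0.03, -0.03]] + [[0.01,  0.01,  -0.02], [-0.01,  -0.01,  0.02], [-0.01,  -0.01,  0.03]] + [[-0.01,0.02,0.0], [-0.01,0.01,0.00], [-0.0,0.00,0.0]]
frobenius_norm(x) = 0.10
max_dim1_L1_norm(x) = 0.1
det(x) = -0.00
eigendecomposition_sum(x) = [[-0.04+0.00j,  0.00+0.00j,  (-0.02+0j)], [(0.03-0j),  (-0-0j),  0.01-0.00j], [-0.03+0.00j,  0j,  -0.02+0.00j]] + [[0.01+0.00j, 0.01-0.01j, (-0-0.01j)], [(-0+0.02j), (0.02+0.02j), (0.02-0.01j)], [-0.02-0.00j, -0.02+0.01j, (0.01+0.02j)]] + [[(0.01-0j), 0.01+0.01j, (-0+0.01j)],[-0.00-0.02j, (0.02-0.02j), 0.02+0.01j],[(-0.02+0j), -0.02-0.01j, (0.01-0.02j)]]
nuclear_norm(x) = 0.16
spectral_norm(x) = 0.08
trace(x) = 0.01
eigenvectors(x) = [[-0.71+0.00j,0.00-0.36j,0.00+0.36j],[0.47+0.00j,0.69+0.00j,0.69-0.00j],[-0.52+0.00j,0.03+0.63j,(0.03-0.63j)]]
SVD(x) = [[-0.26, 0.48, -0.84], [0.65, -0.56, -0.52], [-0.71, -0.68, -0.17]] @ diag([0.08140388215546307, 0.048547960597582505, 0.031882651894644155]) @ [[0.75, 0.44, 0.49],[0.41, 0.27, -0.87],[0.52, -0.86, -0.02]]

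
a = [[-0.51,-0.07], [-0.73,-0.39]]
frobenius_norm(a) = 0.97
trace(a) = -0.90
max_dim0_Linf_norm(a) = 0.73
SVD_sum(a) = [[-0.46,  -0.19], [-0.76,  -0.32]] + [[-0.05,0.12], [0.03,-0.07]]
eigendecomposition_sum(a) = [[-0.43, -0.1],[-1.07, -0.25]] + [[-0.08, 0.03], [0.34, -0.14]]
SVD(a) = [[-0.52, -0.86], [-0.86, 0.52]] @ diag([0.9625072254552819, 0.15355728880901454]) @ [[0.92,0.38], [0.38,-0.92]]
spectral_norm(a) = 0.96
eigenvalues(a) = [-0.68, -0.22]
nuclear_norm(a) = 1.12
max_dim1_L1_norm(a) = 1.12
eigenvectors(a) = [[-0.37, 0.23], [-0.93, -0.97]]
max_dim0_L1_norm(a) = 1.24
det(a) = 0.15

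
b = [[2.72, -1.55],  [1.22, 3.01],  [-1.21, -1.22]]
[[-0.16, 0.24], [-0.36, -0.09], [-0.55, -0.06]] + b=[[2.56, -1.31], [0.86, 2.92], [-1.76, -1.28]]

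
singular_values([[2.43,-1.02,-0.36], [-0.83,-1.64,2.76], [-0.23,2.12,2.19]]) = [3.81, 2.9, 2.11]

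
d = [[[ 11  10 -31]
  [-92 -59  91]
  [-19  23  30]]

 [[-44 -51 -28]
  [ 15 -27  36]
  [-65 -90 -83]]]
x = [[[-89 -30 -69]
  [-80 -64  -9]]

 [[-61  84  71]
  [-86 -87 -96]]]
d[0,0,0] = 11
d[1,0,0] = -44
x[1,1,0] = -86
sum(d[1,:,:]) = -337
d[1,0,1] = -51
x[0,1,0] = -80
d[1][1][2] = 36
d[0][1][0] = -92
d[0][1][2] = 91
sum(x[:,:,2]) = -103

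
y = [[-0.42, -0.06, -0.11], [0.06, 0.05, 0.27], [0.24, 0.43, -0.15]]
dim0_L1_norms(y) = [0.72, 0.54, 0.53]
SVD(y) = [[-0.6, -0.62, -0.51], [0.12, 0.56, -0.82], [0.79, -0.55, -0.27]] @ diag([0.5899556427906961, 0.3829616099869195, 0.20345207006969243]) @ [[0.76, 0.65, -0.04], [0.42, -0.45, 0.79], [0.50, -0.62, -0.61]]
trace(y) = -0.52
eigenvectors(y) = [[(0.17+0j), -0.03+0.57j, -0.03-0.57j], [-0.74+0.00j, (-0.39-0.16j), -0.39+0.16j], [(-0.65+0j), (0.71+0j), (0.71-0j)]]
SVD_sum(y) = [[-0.27, -0.23, 0.01], [0.05, 0.04, -0.0], [0.36, 0.30, -0.02]] + [[-0.1, 0.11, -0.19],[0.09, -0.10, 0.17],[-0.09, 0.09, -0.17]] + [[-0.05, 0.06, 0.06], [-0.08, 0.1, 0.10], [-0.03, 0.03, 0.03]]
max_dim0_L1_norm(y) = 0.72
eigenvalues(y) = [(0.28+0j), (-0.4+0.1j), (-0.4-0.1j)]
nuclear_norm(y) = 1.18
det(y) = 0.05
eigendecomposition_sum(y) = [[(-0.01+0j),(-0.04-0j),(-0.02+0j)], [(0.05-0j),(0.19+0j),0.11-0.00j], [0.05-0.00j,0.17+0.00j,(0.1-0j)]] + [[-0.20+0.06j, -0.01+0.10j, -0.04-0.10j], [-0.16j, (-0.07-0.03j), 0.08-0.01j], [0.10+0.25j, (0.13+0j), (-0.12+0.06j)]] + [[-0.20-0.06j, -0.01-0.10j, (-0.04+0.1j)], [0.16j, (-0.07+0.03j), 0.08+0.01j], [0.10-0.25j, 0.13-0.00j, (-0.12-0.06j)]]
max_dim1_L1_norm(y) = 0.82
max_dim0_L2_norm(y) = 0.49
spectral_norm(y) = 0.59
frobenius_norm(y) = 0.73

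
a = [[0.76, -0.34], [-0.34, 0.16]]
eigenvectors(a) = [[0.91,0.41], [-0.41,0.91]]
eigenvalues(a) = [0.91, 0.01]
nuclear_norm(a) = 0.92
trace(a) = 0.92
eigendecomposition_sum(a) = [[0.76, -0.34],[-0.34, 0.15]] + [[0.0,0.00], [0.00,0.01]]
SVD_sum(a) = [[0.76, -0.34], [-0.34, 0.15]] + [[0.00, 0.0], [0.00, 0.01]]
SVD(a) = [[-0.91, 0.41], [0.41, 0.91]] @ diag([0.9134313619501853, 0.0065686380498146376]) @ [[-0.91, 0.41], [0.41, 0.91]]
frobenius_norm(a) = 0.91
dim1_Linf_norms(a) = [0.76, 0.34]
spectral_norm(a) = 0.91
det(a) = 0.01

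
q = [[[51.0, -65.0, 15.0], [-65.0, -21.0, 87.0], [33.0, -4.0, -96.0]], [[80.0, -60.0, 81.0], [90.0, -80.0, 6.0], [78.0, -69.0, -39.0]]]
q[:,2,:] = [[33.0, -4.0, -96.0], [78.0, -69.0, -39.0]]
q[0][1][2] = 87.0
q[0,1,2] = 87.0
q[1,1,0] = 90.0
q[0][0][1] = -65.0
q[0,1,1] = -21.0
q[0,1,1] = -21.0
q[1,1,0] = 90.0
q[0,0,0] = 51.0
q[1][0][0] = 80.0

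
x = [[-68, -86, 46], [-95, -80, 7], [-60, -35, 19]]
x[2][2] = 19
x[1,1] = -80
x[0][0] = -68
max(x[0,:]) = 46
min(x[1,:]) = -95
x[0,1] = -86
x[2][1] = -35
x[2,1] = -35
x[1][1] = -80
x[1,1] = -80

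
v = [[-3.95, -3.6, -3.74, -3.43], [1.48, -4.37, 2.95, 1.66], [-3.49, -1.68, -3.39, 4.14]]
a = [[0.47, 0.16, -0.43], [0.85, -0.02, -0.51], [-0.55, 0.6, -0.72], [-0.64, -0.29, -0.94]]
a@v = [[-0.12, -1.67, 0.17, -3.13], [-1.61, -2.12, -1.51, -5.06], [5.57, 0.57, 6.27, -0.10], [5.38, 5.15, 4.72, -2.18]]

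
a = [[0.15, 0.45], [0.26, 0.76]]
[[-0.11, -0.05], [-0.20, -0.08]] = a @ [[-1.15,0.25], [0.13,-0.19]]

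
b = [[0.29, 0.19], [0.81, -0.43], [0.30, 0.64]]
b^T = [[0.29, 0.81, 0.30],[0.19, -0.43, 0.64]]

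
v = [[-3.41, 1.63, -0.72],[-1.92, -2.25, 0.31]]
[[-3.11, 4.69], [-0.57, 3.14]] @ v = [[1.60, -15.62, 3.69], [-4.09, -7.99, 1.38]]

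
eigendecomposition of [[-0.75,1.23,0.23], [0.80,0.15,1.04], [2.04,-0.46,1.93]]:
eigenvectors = [[0.26, 0.81, -0.65], [0.5, -0.04, -0.51], [0.83, -0.58, 0.57]]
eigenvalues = [2.3, -0.98, 0.01]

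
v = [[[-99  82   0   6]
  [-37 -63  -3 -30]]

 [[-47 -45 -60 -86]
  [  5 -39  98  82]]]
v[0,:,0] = [-99, -37]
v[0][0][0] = -99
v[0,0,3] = 6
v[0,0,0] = -99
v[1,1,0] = 5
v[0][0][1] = 82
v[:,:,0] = [[-99, -37], [-47, 5]]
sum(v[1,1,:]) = 146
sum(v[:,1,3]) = 52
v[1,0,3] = -86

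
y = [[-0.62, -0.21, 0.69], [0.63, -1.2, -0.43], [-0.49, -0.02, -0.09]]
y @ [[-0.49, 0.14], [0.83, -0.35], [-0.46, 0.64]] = [[-0.19, 0.43], [-1.11, 0.23], [0.26, -0.12]]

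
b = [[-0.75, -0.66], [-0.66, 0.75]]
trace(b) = 0.00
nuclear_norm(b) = 2.00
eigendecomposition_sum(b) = [[-0.87, -0.33], [-0.33, -0.12]] + [[0.12,-0.33], [-0.33,0.87]]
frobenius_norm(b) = 1.41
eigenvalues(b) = [-1.0, 1.0]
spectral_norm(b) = 1.00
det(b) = -1.00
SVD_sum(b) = [[0.0, -0.66], [0.0, 0.75]] + [[-0.75,0.00], [-0.66,0.00]]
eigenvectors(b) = [[-0.94, 0.35], [-0.35, -0.94]]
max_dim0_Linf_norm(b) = 0.75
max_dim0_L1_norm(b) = 1.41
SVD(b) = [[-0.66,-0.75], [0.75,-0.66]] @ diag([0.9990495483208028, 0.9990495483208026]) @ [[0.00, 1.0], [1.00, 0.0]]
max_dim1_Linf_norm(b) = 0.75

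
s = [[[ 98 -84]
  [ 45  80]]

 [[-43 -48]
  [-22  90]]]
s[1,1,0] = -22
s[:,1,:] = [[45, 80], [-22, 90]]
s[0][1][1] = 80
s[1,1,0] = -22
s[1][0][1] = -48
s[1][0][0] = -43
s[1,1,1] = 90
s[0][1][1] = 80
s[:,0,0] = [98, -43]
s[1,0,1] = -48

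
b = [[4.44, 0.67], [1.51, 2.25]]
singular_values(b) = [4.92, 1.83]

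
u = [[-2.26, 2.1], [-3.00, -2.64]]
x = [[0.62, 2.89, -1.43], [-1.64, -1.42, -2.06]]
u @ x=[[-4.85, -9.51, -1.09], [2.47, -4.92, 9.73]]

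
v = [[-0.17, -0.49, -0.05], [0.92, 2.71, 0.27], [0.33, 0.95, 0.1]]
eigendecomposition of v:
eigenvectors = [[-0.17,0.71,-0.14], [0.93,-0.17,-0.05], [0.33,-0.68,0.99]]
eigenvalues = [2.64, -0.0, 0.0]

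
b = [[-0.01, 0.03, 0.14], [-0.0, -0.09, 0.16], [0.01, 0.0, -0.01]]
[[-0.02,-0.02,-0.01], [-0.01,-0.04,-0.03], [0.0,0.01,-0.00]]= b @ [[0.04, 0.53, -0.59],  [-0.13, 0.21, 0.06],  [-0.12, -0.14, -0.16]]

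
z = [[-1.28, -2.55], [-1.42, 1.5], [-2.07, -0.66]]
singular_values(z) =[3.34, 2.45]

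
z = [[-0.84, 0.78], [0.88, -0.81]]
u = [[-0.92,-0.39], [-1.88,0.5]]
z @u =[[-0.69, 0.72],[0.71, -0.75]]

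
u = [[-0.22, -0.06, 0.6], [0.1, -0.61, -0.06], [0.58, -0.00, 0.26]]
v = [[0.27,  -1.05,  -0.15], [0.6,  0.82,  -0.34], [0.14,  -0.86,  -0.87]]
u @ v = [[-0.01, -0.33, -0.47], [-0.35, -0.55, 0.24], [0.19, -0.83, -0.31]]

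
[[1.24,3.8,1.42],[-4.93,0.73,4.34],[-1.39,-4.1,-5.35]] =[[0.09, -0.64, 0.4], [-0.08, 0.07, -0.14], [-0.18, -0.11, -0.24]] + [[1.15,4.44,1.02], [-4.85,0.66,4.48], [-1.21,-3.99,-5.11]]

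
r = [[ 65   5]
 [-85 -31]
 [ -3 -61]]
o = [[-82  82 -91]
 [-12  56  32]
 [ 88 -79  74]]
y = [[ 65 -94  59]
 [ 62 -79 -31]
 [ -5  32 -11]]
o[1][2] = 32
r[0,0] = 65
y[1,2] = -31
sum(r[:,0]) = -23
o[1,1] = 56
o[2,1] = -79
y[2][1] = 32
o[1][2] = 32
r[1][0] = -85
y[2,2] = -11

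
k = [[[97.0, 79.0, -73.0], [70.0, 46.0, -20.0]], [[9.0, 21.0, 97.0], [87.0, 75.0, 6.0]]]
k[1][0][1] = 21.0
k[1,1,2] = 6.0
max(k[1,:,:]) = 97.0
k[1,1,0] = 87.0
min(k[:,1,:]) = -20.0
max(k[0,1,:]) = 70.0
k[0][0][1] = 79.0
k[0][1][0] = 70.0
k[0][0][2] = -73.0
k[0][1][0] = 70.0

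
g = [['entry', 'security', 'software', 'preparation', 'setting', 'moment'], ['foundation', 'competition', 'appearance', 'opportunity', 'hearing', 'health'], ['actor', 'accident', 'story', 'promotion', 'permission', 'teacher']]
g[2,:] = ['actor', 'accident', 'story', 'promotion', 'permission', 'teacher']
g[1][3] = 'opportunity'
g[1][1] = 'competition'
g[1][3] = 'opportunity'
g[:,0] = ['entry', 'foundation', 'actor']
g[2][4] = 'permission'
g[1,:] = ['foundation', 'competition', 'appearance', 'opportunity', 'hearing', 'health']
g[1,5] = 'health'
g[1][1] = 'competition'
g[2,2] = 'story'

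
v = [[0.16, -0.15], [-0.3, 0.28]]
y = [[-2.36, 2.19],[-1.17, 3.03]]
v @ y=[[-0.20, -0.10], [0.38, 0.19]]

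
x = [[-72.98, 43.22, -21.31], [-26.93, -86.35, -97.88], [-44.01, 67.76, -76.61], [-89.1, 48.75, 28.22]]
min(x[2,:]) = -76.61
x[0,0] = -72.98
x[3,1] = 48.75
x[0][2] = -21.31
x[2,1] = 67.76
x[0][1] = 43.22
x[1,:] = [-26.93, -86.35, -97.88]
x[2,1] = 67.76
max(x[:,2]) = 28.22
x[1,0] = -26.93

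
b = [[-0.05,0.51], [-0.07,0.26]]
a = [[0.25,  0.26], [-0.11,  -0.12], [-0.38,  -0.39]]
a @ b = [[-0.03, 0.20], [0.01, -0.09], [0.05, -0.30]]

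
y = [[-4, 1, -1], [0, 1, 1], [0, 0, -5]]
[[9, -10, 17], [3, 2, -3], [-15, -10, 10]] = y @ [[-3, 2, -4], [0, 0, -1], [3, 2, -2]]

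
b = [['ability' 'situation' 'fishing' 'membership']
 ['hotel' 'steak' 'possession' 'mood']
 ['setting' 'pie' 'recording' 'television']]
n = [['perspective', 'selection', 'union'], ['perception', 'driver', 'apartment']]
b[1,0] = 'hotel'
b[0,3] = 'membership'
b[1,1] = 'steak'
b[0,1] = 'situation'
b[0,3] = 'membership'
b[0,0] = 'ability'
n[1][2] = 'apartment'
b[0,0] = 'ability'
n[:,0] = ['perspective', 'perception']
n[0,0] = 'perspective'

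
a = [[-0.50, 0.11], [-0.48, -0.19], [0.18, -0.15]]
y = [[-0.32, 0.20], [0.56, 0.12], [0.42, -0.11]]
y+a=[[-0.82, 0.31],[0.08, -0.07],[0.6, -0.26]]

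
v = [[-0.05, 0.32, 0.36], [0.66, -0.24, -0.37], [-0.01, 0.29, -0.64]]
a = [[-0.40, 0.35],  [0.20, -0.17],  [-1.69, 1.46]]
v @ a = [[-0.52,0.45], [0.31,-0.27], [1.14,-0.99]]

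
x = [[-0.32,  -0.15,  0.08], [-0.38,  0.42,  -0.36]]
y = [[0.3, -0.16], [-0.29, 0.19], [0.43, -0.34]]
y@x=[[-0.04, -0.11, 0.08], [0.02, 0.12, -0.09], [-0.01, -0.21, 0.16]]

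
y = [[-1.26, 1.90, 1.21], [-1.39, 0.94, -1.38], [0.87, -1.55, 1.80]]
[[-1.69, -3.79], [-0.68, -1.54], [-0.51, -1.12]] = y@[[1.35, 3.02], [0.39, 0.86], [-0.60, -1.34]]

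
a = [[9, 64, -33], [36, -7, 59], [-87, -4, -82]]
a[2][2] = -82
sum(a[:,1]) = 53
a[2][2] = -82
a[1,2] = 59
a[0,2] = -33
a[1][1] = -7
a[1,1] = -7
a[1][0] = 36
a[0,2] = -33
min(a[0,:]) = -33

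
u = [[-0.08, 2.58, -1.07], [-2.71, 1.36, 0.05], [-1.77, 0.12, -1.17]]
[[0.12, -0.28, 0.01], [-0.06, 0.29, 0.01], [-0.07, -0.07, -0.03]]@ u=[[0.73, -0.07, -0.15], [-0.80, 0.24, 0.07], [0.25, -0.28, 0.11]]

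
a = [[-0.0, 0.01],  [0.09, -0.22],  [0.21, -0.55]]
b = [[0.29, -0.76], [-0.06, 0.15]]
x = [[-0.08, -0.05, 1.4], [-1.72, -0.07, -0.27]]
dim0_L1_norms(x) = [1.8, 0.12, 1.67]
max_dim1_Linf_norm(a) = 0.55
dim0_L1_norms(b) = [0.35, 0.91]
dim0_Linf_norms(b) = [0.29, 0.76]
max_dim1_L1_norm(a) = 0.76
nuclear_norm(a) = 0.64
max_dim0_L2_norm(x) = 1.72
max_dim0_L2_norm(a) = 0.59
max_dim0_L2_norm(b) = 0.77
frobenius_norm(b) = 0.83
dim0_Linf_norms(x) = [1.72, 0.07, 1.4]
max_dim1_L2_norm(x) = 1.74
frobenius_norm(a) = 0.63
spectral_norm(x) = 1.76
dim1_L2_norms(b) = [0.81, 0.16]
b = x @ a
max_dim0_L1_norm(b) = 0.91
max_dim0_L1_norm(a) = 0.78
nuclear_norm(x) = 3.14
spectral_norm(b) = 0.83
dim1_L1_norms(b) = [1.05, 0.21]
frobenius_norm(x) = 2.24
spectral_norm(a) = 0.63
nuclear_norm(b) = 0.83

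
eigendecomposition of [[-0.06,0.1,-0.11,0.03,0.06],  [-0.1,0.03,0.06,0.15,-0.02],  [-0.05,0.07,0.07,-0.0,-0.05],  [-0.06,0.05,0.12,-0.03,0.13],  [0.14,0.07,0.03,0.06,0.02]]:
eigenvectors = [[0.48+0.00j, (-0.23+0.32j), -0.23-0.32j, (0.33-0.08j), (0.33+0.08j)], [(-0.34+0j), (-0.6+0j), -0.60-0.00j, (0.24+0.36j), (0.24-0.36j)], [(0.1+0j), (0.09+0.29j), (0.09-0.29j), -0.07+0.37j, (-0.07-0.37j)], [(0.66+0j), 0.23-0.39j, (0.23+0.39j), 0.39+0.22j, 0.39-0.22j], [-0.46+0.00j, 0.37+0.21j, (0.37-0.21j), 0.60+0.00j, (0.6-0j)]]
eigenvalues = [(-0.17+0j), (-0.06+0.13j), (-0.06-0.13j), (0.16+0.06j), (0.16-0.06j)]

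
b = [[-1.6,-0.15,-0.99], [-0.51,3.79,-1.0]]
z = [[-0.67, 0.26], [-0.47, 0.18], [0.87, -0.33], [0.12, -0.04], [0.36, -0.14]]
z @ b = [[0.94,1.09,0.4], [0.66,0.75,0.29], [-1.22,-1.38,-0.53], [-0.17,-0.17,-0.08], [-0.5,-0.58,-0.22]]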